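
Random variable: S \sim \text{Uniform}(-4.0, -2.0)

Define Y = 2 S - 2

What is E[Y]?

For Y = 2S - 2:
E[Y] = 2 * E[S] - 2
E[S] = (-4 - 2)/2 = -3
E[Y] = 2 * (-3) - 2 = -8

-8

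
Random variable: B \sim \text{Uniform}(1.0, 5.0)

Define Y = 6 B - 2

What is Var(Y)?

For Y = aB + b: Var(Y) = a² * Var(B)
Var(B) = (5 - 1)^2/12 = 1.3333333
Var(Y) = 6² * 1.3333333 = 36 * 1.3333333 = 48

48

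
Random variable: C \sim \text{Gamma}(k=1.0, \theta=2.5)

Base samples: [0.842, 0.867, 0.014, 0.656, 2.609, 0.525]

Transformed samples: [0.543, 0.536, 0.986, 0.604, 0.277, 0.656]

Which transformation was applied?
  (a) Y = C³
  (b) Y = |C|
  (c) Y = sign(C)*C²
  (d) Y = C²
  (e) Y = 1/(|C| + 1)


Checking option (e) Y = 1/(|C| + 1):
  C = 0.842 -> Y = 0.543 ✓
  C = 0.867 -> Y = 0.536 ✓
  C = 0.014 -> Y = 0.986 ✓
All samples match this transformation.

(e) 1/(|C| + 1)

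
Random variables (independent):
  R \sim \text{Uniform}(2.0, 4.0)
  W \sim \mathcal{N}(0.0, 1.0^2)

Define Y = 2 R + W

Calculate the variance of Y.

For independent RVs: Var(aX + bY) = a²Var(X) + b²Var(Y)
Var(R) = 0.33333333
Var(W) = 1
Var(Y) = 2²*0.33333333 + 1²*1
= 4*0.33333333 + 1*1 = 2.3333333

2.3333333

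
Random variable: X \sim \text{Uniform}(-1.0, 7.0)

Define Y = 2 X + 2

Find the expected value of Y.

For Y = 2X + 2:
E[Y] = 2 * E[X] + 2
E[X] = (-1 + 7)/2 = 3
E[Y] = 2 * 3 + 2 = 8

8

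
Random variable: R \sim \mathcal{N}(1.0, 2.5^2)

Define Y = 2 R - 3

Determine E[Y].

For Y = 2R - 3:
E[Y] = 2 * E[R] - 3
E[R] = 1.0 = 1
E[Y] = 2 * 1 - 3 = -1

-1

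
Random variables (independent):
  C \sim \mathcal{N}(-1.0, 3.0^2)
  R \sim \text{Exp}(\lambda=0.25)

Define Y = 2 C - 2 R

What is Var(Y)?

For independent RVs: Var(aX + bY) = a²Var(X) + b²Var(Y)
Var(C) = 9
Var(R) = 16
Var(Y) = 2²*9 + (-2)²*16
= 4*9 + 4*16 = 100

100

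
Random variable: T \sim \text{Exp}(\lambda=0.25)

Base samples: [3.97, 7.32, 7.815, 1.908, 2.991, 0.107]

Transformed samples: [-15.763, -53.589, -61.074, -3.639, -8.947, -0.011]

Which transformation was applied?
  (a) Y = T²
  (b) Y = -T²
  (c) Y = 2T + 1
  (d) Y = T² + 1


Checking option (b) Y = -T²:
  T = 3.97 -> Y = -15.763 ✓
  T = 7.32 -> Y = -53.589 ✓
  T = 7.815 -> Y = -61.074 ✓
All samples match this transformation.

(b) -T²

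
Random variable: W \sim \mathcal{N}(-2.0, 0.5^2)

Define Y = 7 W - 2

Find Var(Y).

For Y = aW + b: Var(Y) = a² * Var(W)
Var(W) = 0.5^2 = 0.25
Var(Y) = 7² * 0.25 = 49 * 0.25 = 12.25

12.25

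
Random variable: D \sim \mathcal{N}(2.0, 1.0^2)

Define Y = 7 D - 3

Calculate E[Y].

For Y = 7D - 3:
E[Y] = 7 * E[D] - 3
E[D] = 2.0 = 2
E[Y] = 7 * 2 - 3 = 11

11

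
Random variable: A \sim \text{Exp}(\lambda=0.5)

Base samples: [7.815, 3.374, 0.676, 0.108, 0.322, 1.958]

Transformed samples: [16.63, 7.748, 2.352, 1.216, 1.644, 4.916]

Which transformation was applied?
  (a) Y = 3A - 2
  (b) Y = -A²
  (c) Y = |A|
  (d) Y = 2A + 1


Checking option (d) Y = 2A + 1:
  A = 7.815 -> Y = 16.63 ✓
  A = 3.374 -> Y = 7.748 ✓
  A = 0.676 -> Y = 2.352 ✓
All samples match this transformation.

(d) 2A + 1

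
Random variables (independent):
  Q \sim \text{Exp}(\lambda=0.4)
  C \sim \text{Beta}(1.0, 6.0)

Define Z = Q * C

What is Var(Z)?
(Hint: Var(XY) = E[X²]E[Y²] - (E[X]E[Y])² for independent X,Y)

Var(XY) = E[X²]E[Y²] - (E[X]E[Y])²
E[Q] = 2.5, Var(Q) = 6.25
E[C] = 0.14285714, Var(C) = 0.015306122
E[Q²] = 6.25 + 2.5² = 12.5
E[C²] = 0.015306122 + 0.14285714² = 0.035714286
Var(Z) = 12.5*0.035714286 - (2.5*0.14285714)²
= 0.44642857 - 0.12755102 = 0.31887755

0.31887755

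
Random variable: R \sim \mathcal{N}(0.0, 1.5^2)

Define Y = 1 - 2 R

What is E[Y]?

For Y = -2R + 1:
E[Y] = -2 * E[R] + 1
E[R] = 0.0 = 0
E[Y] = -2 * 0 + 1 = 1

1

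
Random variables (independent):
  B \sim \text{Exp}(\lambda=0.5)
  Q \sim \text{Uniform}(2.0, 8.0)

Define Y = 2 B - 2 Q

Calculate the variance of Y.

For independent RVs: Var(aX + bY) = a²Var(X) + b²Var(Y)
Var(B) = 4
Var(Q) = 3
Var(Y) = 2²*4 + (-2)²*3
= 4*4 + 4*3 = 28

28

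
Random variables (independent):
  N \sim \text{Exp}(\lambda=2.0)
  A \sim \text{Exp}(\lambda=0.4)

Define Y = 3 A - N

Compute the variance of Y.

For independent RVs: Var(aX + bY) = a²Var(X) + b²Var(Y)
Var(N) = 0.25
Var(A) = 6.25
Var(Y) = (-1)²*0.25 + 3²*6.25
= 1*0.25 + 9*6.25 = 56.5

56.5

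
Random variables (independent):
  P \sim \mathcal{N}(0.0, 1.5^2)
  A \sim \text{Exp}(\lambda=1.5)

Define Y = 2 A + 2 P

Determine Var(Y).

For independent RVs: Var(aX + bY) = a²Var(X) + b²Var(Y)
Var(P) = 2.25
Var(A) = 0.44444444
Var(Y) = 2²*2.25 + 2²*0.44444444
= 4*2.25 + 4*0.44444444 = 10.777778

10.777778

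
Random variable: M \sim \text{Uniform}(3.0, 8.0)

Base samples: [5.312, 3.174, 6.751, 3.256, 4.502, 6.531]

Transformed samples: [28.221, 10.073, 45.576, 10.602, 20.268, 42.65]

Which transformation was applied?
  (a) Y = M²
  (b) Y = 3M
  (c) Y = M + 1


Checking option (a) Y = M²:
  M = 5.312 -> Y = 28.221 ✓
  M = 3.174 -> Y = 10.073 ✓
  M = 6.751 -> Y = 45.576 ✓
All samples match this transformation.

(a) M²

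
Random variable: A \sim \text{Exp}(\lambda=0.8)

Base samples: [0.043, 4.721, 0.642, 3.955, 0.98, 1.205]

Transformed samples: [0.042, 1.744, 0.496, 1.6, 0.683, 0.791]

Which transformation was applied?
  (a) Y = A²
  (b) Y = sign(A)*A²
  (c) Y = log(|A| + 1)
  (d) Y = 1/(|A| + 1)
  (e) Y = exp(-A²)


Checking option (c) Y = log(|A| + 1):
  A = 0.043 -> Y = 0.042 ✓
  A = 4.721 -> Y = 1.744 ✓
  A = 0.642 -> Y = 0.496 ✓
All samples match this transformation.

(c) log(|A| + 1)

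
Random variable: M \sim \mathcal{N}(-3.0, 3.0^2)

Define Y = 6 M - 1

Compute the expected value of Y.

For Y = 6M - 1:
E[Y] = 6 * E[M] - 1
E[M] = -3.0 = -3
E[Y] = 6 * (-3) - 1 = -19

-19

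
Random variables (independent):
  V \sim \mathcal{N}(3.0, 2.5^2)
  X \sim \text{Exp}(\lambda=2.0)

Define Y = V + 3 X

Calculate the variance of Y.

For independent RVs: Var(aX + bY) = a²Var(X) + b²Var(Y)
Var(V) = 6.25
Var(X) = 0.25
Var(Y) = 1²*6.25 + 3²*0.25
= 1*6.25 + 9*0.25 = 8.5

8.5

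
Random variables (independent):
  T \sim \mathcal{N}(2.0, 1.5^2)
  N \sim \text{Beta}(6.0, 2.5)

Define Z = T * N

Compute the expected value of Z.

For independent RVs: E[XY] = E[X]*E[Y]
E[T] = 2
E[N] = 0.70588235
E[Z] = 2 * 0.70588235 = 1.4117647

1.4117647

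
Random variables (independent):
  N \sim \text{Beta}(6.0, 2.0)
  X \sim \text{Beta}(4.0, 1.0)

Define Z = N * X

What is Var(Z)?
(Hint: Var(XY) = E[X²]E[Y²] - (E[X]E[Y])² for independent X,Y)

Var(XY) = E[X²]E[Y²] - (E[X]E[Y])²
E[N] = 0.75, Var(N) = 0.020833333
E[X] = 0.8, Var(X) = 0.026666667
E[N²] = 0.020833333 + 0.75² = 0.58333333
E[X²] = 0.026666667 + 0.8² = 0.66666667
Var(Z) = 0.58333333*0.66666667 - (0.75*0.8)²
= 0.38888889 - 0.36 = 0.028888889

0.028888889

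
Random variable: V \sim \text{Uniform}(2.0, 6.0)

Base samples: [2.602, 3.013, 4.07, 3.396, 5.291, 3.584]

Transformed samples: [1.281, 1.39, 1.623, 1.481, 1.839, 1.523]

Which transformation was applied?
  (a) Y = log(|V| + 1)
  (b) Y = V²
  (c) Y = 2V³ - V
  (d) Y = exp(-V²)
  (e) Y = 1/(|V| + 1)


Checking option (a) Y = log(|V| + 1):
  V = 2.602 -> Y = 1.281 ✓
  V = 3.013 -> Y = 1.39 ✓
  V = 4.07 -> Y = 1.623 ✓
All samples match this transformation.

(a) log(|V| + 1)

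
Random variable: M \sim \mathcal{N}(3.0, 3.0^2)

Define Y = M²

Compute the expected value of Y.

Using E[X²] = Var(X) + (E[X])²:
E[M] = 3
Var(M) = 3.0^2 = 9
E[M²] = 9 + 3² = 9 + 9 = 18

18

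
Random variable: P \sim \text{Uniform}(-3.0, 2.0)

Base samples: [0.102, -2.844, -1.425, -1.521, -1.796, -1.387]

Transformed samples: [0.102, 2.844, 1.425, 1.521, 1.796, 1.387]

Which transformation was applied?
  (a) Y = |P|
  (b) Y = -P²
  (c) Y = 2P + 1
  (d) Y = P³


Checking option (a) Y = |P|:
  P = 0.102 -> Y = 0.102 ✓
  P = -2.844 -> Y = 2.844 ✓
  P = -1.425 -> Y = 1.425 ✓
All samples match this transformation.

(a) |P|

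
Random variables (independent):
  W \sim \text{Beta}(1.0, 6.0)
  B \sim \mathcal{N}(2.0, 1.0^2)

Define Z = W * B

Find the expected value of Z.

For independent RVs: E[XY] = E[X]*E[Y]
E[W] = 0.14285714
E[B] = 2
E[Z] = 0.14285714 * 2 = 0.28571429

0.28571429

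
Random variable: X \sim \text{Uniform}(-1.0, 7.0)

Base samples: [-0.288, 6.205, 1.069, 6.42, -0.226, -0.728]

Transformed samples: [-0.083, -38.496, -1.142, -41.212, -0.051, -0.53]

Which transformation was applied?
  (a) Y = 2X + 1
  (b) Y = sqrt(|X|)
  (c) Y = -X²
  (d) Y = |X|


Checking option (c) Y = -X²:
  X = -0.288 -> Y = -0.083 ✓
  X = 6.205 -> Y = -38.496 ✓
  X = 1.069 -> Y = -1.142 ✓
All samples match this transformation.

(c) -X²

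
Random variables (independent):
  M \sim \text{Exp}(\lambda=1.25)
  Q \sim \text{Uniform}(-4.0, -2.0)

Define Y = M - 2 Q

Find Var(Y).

For independent RVs: Var(aX + bY) = a²Var(X) + b²Var(Y)
Var(M) = 0.64
Var(Q) = 0.33333333
Var(Y) = 1²*0.64 + (-2)²*0.33333333
= 1*0.64 + 4*0.33333333 = 1.9733333

1.9733333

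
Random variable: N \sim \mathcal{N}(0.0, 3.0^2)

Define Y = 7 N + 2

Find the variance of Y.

For Y = aN + b: Var(Y) = a² * Var(N)
Var(N) = 3.0^2 = 9
Var(Y) = 7² * 9 = 49 * 9 = 441

441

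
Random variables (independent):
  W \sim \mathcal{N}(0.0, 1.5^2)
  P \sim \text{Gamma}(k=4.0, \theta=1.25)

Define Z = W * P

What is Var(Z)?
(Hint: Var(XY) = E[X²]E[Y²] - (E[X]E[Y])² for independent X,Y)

Var(XY) = E[X²]E[Y²] - (E[X]E[Y])²
E[W] = 0, Var(W) = 2.25
E[P] = 5, Var(P) = 6.25
E[W²] = 2.25 + 0² = 2.25
E[P²] = 6.25 + 5² = 31.25
Var(Z) = 2.25*31.25 - (0*5)²
= 70.3125 - 0 = 70.3125

70.3125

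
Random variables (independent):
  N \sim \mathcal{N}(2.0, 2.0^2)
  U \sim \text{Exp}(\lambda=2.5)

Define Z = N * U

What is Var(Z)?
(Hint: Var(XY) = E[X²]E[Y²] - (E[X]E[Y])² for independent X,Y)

Var(XY) = E[X²]E[Y²] - (E[X]E[Y])²
E[N] = 2, Var(N) = 4
E[U] = 0.4, Var(U) = 0.16
E[N²] = 4 + 2² = 8
E[U²] = 0.16 + 0.4² = 0.32
Var(Z) = 8*0.32 - (2*0.4)²
= 2.56 - 0.64 = 1.92

1.92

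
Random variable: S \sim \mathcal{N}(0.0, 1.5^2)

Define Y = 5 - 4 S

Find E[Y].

For Y = -4S + 5:
E[Y] = -4 * E[S] + 5
E[S] = 0.0 = 0
E[Y] = -4 * 0 + 5 = 5

5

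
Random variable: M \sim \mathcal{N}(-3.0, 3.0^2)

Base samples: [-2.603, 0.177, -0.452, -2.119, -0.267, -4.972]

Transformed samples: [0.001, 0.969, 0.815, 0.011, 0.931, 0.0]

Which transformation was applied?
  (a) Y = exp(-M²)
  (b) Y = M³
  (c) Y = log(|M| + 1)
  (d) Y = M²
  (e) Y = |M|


Checking option (a) Y = exp(-M²):
  M = -2.603 -> Y = 0.001 ✓
  M = 0.177 -> Y = 0.969 ✓
  M = -0.452 -> Y = 0.815 ✓
All samples match this transformation.

(a) exp(-M²)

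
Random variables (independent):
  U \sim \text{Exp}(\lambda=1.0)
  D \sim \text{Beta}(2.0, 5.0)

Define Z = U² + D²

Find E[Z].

E[Z] = E[U²] + E[D²]
E[U²] = Var(U) + E[U]² = 1 + 1 = 2
E[D²] = Var(D) + E[D]² = 0.025510204 + 0.081632653 = 0.10714286
E[Z] = 2 + 0.10714286 = 2.1071429

2.1071429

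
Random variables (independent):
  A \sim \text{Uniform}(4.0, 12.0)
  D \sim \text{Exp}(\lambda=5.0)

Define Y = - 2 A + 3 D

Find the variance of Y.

For independent RVs: Var(aX + bY) = a²Var(X) + b²Var(Y)
Var(A) = 5.3333333
Var(D) = 0.04
Var(Y) = (-2)²*5.3333333 + 3²*0.04
= 4*5.3333333 + 9*0.04 = 21.693333

21.693333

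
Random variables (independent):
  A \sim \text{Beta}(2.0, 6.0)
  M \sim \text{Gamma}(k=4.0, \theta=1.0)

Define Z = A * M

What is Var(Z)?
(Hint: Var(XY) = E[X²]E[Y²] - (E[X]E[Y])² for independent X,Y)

Var(XY) = E[X²]E[Y²] - (E[X]E[Y])²
E[A] = 0.25, Var(A) = 0.020833333
E[M] = 4, Var(M) = 4
E[A²] = 0.020833333 + 0.25² = 0.083333333
E[M²] = 4 + 4² = 20
Var(Z) = 0.083333333*20 - (0.25*4)²
= 1.6666667 - 1 = 0.66666667

0.66666667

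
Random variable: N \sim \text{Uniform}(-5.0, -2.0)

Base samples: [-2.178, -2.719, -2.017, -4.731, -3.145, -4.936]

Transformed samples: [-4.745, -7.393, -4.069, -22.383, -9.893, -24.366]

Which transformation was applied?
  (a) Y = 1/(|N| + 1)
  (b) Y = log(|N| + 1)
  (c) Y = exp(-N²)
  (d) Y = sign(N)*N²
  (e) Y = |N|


Checking option (d) Y = sign(N)*N²:
  N = -2.178 -> Y = -4.745 ✓
  N = -2.719 -> Y = -7.393 ✓
  N = -2.017 -> Y = -4.069 ✓
All samples match this transformation.

(d) sign(N)*N²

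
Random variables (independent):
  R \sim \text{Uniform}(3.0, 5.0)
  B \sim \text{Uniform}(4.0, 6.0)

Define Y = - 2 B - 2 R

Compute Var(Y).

For independent RVs: Var(aX + bY) = a²Var(X) + b²Var(Y)
Var(R) = 0.33333333
Var(B) = 0.33333333
Var(Y) = (-2)²*0.33333333 + (-2)²*0.33333333
= 4*0.33333333 + 4*0.33333333 = 2.6666667

2.6666667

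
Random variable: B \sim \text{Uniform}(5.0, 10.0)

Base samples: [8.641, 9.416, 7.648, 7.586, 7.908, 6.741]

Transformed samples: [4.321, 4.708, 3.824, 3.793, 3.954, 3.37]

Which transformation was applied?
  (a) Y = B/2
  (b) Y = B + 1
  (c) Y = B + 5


Checking option (a) Y = B/2:
  B = 8.641 -> Y = 4.321 ✓
  B = 9.416 -> Y = 4.708 ✓
  B = 7.648 -> Y = 3.824 ✓
All samples match this transformation.

(a) B/2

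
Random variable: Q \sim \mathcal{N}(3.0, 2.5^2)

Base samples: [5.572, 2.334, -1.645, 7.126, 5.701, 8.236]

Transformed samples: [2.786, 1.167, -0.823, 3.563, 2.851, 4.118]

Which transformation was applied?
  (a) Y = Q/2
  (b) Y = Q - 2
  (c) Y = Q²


Checking option (a) Y = Q/2:
  Q = 5.572 -> Y = 2.786 ✓
  Q = 2.334 -> Y = 1.167 ✓
  Q = -1.645 -> Y = -0.823 ✓
All samples match this transformation.

(a) Q/2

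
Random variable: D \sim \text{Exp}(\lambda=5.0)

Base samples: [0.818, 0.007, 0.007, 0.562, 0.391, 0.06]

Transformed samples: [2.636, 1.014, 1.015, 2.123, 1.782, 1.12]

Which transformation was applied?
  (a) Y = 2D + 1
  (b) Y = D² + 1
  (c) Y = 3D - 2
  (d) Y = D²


Checking option (a) Y = 2D + 1:
  D = 0.818 -> Y = 2.636 ✓
  D = 0.007 -> Y = 1.014 ✓
  D = 0.007 -> Y = 1.015 ✓
All samples match this transformation.

(a) 2D + 1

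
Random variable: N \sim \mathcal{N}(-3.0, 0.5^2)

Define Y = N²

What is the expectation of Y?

E[N²] = Var(N) + (E[N])² = 0.25 + 9 = 9.25

9.25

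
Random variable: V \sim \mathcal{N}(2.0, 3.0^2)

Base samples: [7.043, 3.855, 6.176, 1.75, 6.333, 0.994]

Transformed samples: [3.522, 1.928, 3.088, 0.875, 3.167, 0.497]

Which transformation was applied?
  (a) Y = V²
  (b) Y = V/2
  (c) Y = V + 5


Checking option (b) Y = V/2:
  V = 7.043 -> Y = 3.522 ✓
  V = 3.855 -> Y = 1.928 ✓
  V = 6.176 -> Y = 3.088 ✓
All samples match this transformation.

(b) V/2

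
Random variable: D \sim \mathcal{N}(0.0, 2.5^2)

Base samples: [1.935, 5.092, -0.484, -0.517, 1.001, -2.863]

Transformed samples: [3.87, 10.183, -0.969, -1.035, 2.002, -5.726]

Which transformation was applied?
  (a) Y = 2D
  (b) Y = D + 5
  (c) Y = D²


Checking option (a) Y = 2D:
  D = 1.935 -> Y = 3.87 ✓
  D = 5.092 -> Y = 10.183 ✓
  D = -0.484 -> Y = -0.969 ✓
All samples match this transformation.

(a) 2D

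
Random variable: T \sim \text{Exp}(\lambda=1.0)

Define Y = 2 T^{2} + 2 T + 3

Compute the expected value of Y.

E[Y] = 2*E[T²] + 2*E[T] + 3
E[T] = 1
E[T²] = Var(T) + (E[T])² = 1 + 1 = 2
E[Y] = 2*2 + 2*1 + 3 = 9

9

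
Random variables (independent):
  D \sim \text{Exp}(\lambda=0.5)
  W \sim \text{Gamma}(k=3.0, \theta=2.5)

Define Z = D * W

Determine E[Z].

For independent RVs: E[XY] = E[X]*E[Y]
E[D] = 2
E[W] = 7.5
E[Z] = 2 * 7.5 = 15

15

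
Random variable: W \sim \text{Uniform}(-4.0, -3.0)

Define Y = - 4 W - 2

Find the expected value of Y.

For Y = -4W - 2:
E[Y] = -4 * E[W] - 2
E[W] = (-4 - 3)/2 = -3.5
E[Y] = -4 * (-3.5) - 2 = 12

12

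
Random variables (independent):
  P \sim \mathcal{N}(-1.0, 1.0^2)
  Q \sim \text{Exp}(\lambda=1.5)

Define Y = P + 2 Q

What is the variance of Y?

For independent RVs: Var(aX + bY) = a²Var(X) + b²Var(Y)
Var(P) = 1
Var(Q) = 0.44444444
Var(Y) = 1²*1 + 2²*0.44444444
= 1*1 + 4*0.44444444 = 2.7777778

2.7777778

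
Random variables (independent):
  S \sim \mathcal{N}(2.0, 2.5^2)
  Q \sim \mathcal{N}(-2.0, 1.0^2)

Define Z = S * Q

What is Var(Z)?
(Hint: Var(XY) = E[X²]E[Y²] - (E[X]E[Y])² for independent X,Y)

Var(XY) = E[X²]E[Y²] - (E[X]E[Y])²
E[S] = 2, Var(S) = 6.25
E[Q] = -2, Var(Q) = 1
E[S²] = 6.25 + 2² = 10.25
E[Q²] = 1 + (-2)² = 5
Var(Z) = 10.25*5 - (2*(-2))²
= 51.25 - 16 = 35.25

35.25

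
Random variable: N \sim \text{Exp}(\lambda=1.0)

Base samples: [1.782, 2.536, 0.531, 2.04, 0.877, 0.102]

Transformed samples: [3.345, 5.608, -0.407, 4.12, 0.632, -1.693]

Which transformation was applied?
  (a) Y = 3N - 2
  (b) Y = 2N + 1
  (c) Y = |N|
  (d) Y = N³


Checking option (a) Y = 3N - 2:
  N = 1.782 -> Y = 3.345 ✓
  N = 2.536 -> Y = 5.608 ✓
  N = 0.531 -> Y = -0.407 ✓
All samples match this transformation.

(a) 3N - 2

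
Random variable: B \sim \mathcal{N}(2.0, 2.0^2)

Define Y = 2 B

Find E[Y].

For Y = 2B:
E[Y] = 2 * E[B]
E[B] = 2.0 = 2
E[Y] = 2 * 2 = 4

4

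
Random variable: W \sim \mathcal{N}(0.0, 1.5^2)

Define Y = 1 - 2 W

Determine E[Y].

For Y = -2W + 1:
E[Y] = -2 * E[W] + 1
E[W] = 0.0 = 0
E[Y] = -2 * 0 + 1 = 1

1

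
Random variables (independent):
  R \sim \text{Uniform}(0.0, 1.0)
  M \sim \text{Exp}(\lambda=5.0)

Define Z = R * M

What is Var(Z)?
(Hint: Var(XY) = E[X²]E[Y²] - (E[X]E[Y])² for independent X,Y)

Var(XY) = E[X²]E[Y²] - (E[X]E[Y])²
E[R] = 0.5, Var(R) = 0.083333333
E[M] = 0.2, Var(M) = 0.04
E[R²] = 0.083333333 + 0.5² = 0.33333333
E[M²] = 0.04 + 0.2² = 0.08
Var(Z) = 0.33333333*0.08 - (0.5*0.2)²
= 0.026666667 - 0.01 = 0.016666667

0.016666667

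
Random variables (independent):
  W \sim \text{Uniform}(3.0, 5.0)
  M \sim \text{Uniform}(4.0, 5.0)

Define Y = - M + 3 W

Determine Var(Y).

For independent RVs: Var(aX + bY) = a²Var(X) + b²Var(Y)
Var(W) = 0.33333333
Var(M) = 0.083333333
Var(Y) = 3²*0.33333333 + (-1)²*0.083333333
= 9*0.33333333 + 1*0.083333333 = 3.0833333

3.0833333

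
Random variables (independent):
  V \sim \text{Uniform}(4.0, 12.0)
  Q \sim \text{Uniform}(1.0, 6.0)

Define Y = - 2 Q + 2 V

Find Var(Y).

For independent RVs: Var(aX + bY) = a²Var(X) + b²Var(Y)
Var(V) = 5.3333333
Var(Q) = 2.0833333
Var(Y) = 2²*5.3333333 + (-2)²*2.0833333
= 4*5.3333333 + 4*2.0833333 = 29.666667

29.666667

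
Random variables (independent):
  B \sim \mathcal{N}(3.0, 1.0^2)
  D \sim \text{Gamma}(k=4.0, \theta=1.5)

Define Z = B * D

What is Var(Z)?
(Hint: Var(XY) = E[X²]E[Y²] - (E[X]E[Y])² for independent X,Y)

Var(XY) = E[X²]E[Y²] - (E[X]E[Y])²
E[B] = 3, Var(B) = 1
E[D] = 6, Var(D) = 9
E[B²] = 1 + 3² = 10
E[D²] = 9 + 6² = 45
Var(Z) = 10*45 - (3*6)²
= 450 - 324 = 126

126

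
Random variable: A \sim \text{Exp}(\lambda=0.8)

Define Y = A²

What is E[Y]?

E[A²] = Var(A) + (E[A])² = 1.5625 + 1.5625 = 3.125

3.125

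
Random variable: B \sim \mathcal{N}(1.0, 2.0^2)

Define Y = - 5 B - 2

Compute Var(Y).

For Y = aB + b: Var(Y) = a² * Var(B)
Var(B) = 2.0^2 = 4
Var(Y) = (-5)² * 4 = 25 * 4 = 100

100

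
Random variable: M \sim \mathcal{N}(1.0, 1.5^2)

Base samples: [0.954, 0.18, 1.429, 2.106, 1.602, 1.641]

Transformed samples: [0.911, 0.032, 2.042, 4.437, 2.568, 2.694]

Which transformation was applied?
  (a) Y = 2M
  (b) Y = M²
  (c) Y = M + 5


Checking option (b) Y = M²:
  M = 0.954 -> Y = 0.911 ✓
  M = 0.18 -> Y = 0.032 ✓
  M = 1.429 -> Y = 2.042 ✓
All samples match this transformation.

(b) M²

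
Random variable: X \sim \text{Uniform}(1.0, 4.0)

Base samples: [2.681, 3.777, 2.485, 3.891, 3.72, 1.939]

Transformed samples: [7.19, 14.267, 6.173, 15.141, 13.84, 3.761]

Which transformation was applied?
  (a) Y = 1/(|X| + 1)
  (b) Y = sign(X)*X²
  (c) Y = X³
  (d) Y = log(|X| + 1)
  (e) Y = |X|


Checking option (b) Y = sign(X)*X²:
  X = 2.681 -> Y = 7.19 ✓
  X = 3.777 -> Y = 14.267 ✓
  X = 2.485 -> Y = 6.173 ✓
All samples match this transformation.

(b) sign(X)*X²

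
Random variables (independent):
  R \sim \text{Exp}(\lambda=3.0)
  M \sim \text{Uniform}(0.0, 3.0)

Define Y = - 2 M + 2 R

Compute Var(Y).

For independent RVs: Var(aX + bY) = a²Var(X) + b²Var(Y)
Var(R) = 0.11111111
Var(M) = 0.75
Var(Y) = 2²*0.11111111 + (-2)²*0.75
= 4*0.11111111 + 4*0.75 = 3.4444444

3.4444444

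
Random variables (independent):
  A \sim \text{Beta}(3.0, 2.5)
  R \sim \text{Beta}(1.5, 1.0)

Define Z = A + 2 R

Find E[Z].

E[Z] = 1*E[A] + 2*E[R]
E[A] = 0.54545455
E[R] = 0.6
E[Z] = 1*0.54545455 + 2*0.6 = 1.7454545

1.7454545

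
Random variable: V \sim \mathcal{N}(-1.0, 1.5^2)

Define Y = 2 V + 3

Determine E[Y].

For Y = 2V + 3:
E[Y] = 2 * E[V] + 3
E[V] = -1.0 = -1
E[Y] = 2 * (-1) + 3 = 1

1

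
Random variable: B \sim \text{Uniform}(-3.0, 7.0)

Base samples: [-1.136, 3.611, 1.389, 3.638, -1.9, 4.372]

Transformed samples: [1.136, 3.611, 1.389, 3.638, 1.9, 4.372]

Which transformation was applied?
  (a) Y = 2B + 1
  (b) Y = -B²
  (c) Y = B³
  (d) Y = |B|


Checking option (d) Y = |B|:
  B = -1.136 -> Y = 1.136 ✓
  B = 3.611 -> Y = 3.611 ✓
  B = 1.389 -> Y = 1.389 ✓
All samples match this transformation.

(d) |B|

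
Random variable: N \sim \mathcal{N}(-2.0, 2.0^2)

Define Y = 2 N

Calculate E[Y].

For Y = 2N:
E[Y] = 2 * E[N]
E[N] = -2.0 = -2
E[Y] = 2 * (-2) = -4

-4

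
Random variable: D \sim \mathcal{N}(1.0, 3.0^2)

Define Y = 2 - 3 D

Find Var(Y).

For Y = aD + b: Var(Y) = a² * Var(D)
Var(D) = 3.0^2 = 9
Var(Y) = (-3)² * 9 = 9 * 9 = 81

81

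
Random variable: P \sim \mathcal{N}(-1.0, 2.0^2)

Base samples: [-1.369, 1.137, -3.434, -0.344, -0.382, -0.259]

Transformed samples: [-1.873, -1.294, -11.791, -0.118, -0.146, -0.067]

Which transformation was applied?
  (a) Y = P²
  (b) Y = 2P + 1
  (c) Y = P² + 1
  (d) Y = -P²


Checking option (d) Y = -P²:
  P = -1.369 -> Y = -1.873 ✓
  P = 1.137 -> Y = -1.294 ✓
  P = -3.434 -> Y = -11.791 ✓
All samples match this transformation.

(d) -P²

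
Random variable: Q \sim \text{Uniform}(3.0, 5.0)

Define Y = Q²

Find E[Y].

Using E[X²] = Var(X) + (E[X])²:
E[Q] = 4
Var(Q) = (5 - 3)^2/12 = 0.33333333
E[Q²] = 0.33333333 + 4² = 0.33333333 + 16 = 16.333333

16.333333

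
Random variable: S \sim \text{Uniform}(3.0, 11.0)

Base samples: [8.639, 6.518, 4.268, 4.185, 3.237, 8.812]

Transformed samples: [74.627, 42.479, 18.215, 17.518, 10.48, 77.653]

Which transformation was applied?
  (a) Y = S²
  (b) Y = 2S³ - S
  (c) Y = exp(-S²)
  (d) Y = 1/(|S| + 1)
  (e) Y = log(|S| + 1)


Checking option (a) Y = S²:
  S = 8.639 -> Y = 74.627 ✓
  S = 6.518 -> Y = 42.479 ✓
  S = 4.268 -> Y = 18.215 ✓
All samples match this transformation.

(a) S²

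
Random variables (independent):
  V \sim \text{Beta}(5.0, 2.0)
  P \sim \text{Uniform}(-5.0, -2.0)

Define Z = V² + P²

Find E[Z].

E[Z] = E[V²] + E[P²]
E[V²] = Var(V) + E[V]² = 0.025510204 + 0.51020408 = 0.53571429
E[P²] = Var(P) + E[P]² = 0.75 + 12.25 = 13
E[Z] = 0.53571429 + 13 = 13.535714

13.535714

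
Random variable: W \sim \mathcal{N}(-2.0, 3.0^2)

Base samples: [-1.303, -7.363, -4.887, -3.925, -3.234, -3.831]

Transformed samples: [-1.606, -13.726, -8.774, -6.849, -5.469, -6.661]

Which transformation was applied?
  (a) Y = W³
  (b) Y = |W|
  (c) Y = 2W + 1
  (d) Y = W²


Checking option (c) Y = 2W + 1:
  W = -1.303 -> Y = -1.606 ✓
  W = -7.363 -> Y = -13.726 ✓
  W = -4.887 -> Y = -8.774 ✓
All samples match this transformation.

(c) 2W + 1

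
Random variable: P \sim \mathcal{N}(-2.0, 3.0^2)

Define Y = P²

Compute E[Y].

Using E[X²] = Var(X) + (E[X])²:
E[P] = -2
Var(P) = 3.0^2 = 9
E[P²] = 9 + (-2)² = 9 + 4 = 13

13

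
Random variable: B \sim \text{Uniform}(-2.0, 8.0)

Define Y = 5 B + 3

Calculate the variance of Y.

For Y = aB + b: Var(Y) = a² * Var(B)
Var(B) = (8 + 2)^2/12 = 8.3333333
Var(Y) = 5² * 8.3333333 = 25 * 8.3333333 = 208.33333

208.33333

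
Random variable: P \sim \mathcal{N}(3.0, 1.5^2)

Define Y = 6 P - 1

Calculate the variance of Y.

For Y = aP + b: Var(Y) = a² * Var(P)
Var(P) = 1.5^2 = 2.25
Var(Y) = 6² * 2.25 = 36 * 2.25 = 81

81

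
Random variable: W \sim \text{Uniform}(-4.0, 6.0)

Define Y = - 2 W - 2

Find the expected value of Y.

For Y = -2W - 2:
E[Y] = -2 * E[W] - 2
E[W] = (-4 + 6)/2 = 1
E[Y] = -2 * 1 - 2 = -4

-4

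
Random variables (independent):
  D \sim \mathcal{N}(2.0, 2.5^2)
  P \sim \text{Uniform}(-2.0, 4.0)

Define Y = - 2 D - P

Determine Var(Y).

For independent RVs: Var(aX + bY) = a²Var(X) + b²Var(Y)
Var(D) = 6.25
Var(P) = 3
Var(Y) = (-2)²*6.25 + (-1)²*3
= 4*6.25 + 1*3 = 28

28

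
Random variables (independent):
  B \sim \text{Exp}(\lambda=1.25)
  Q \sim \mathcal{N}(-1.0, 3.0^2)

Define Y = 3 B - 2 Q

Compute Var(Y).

For independent RVs: Var(aX + bY) = a²Var(X) + b²Var(Y)
Var(B) = 0.64
Var(Q) = 9
Var(Y) = 3²*0.64 + (-2)²*9
= 9*0.64 + 4*9 = 41.76

41.76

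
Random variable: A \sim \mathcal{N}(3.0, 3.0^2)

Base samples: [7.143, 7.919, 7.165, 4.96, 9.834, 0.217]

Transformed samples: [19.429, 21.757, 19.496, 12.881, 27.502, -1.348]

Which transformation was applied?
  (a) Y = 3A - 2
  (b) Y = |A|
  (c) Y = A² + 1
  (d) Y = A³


Checking option (a) Y = 3A - 2:
  A = 7.143 -> Y = 19.429 ✓
  A = 7.919 -> Y = 21.757 ✓
  A = 7.165 -> Y = 19.496 ✓
All samples match this transformation.

(a) 3A - 2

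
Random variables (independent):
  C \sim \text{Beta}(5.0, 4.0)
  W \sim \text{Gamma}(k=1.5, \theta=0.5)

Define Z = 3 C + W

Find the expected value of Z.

E[Z] = 3*E[C] + 1*E[W]
E[C] = 0.55555556
E[W] = 0.75
E[Z] = 3*0.55555556 + 1*0.75 = 2.4166667

2.4166667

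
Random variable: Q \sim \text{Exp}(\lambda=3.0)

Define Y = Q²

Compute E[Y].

Using E[X²] = Var(X) + (E[X])²:
E[Q] = 0.33333333
Var(Q) = 1/3.0^2 = 0.11111111
E[Q²] = 0.11111111 + 0.33333333² = 0.11111111 + 0.11111111 = 0.22222222

0.22222222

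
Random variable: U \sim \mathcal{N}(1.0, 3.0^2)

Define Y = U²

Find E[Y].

Using E[X²] = Var(X) + (E[X])²:
E[U] = 1
Var(U) = 3.0^2 = 9
E[U²] = 9 + 1² = 9 + 1 = 10

10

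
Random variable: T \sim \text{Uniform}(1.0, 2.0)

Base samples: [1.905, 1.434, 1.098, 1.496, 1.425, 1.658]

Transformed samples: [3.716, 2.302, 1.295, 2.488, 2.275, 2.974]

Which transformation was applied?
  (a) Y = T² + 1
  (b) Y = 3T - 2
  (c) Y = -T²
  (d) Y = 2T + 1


Checking option (b) Y = 3T - 2:
  T = 1.905 -> Y = 3.716 ✓
  T = 1.434 -> Y = 2.302 ✓
  T = 1.098 -> Y = 1.295 ✓
All samples match this transformation.

(b) 3T - 2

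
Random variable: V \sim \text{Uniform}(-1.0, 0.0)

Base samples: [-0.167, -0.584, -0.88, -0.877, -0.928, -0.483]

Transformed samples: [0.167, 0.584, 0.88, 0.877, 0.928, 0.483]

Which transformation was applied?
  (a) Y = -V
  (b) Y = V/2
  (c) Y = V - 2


Checking option (a) Y = -V:
  V = -0.167 -> Y = 0.167 ✓
  V = -0.584 -> Y = 0.584 ✓
  V = -0.88 -> Y = 0.88 ✓
All samples match this transformation.

(a) -V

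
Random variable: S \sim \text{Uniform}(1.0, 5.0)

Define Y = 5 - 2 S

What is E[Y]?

For Y = -2S + 5:
E[Y] = -2 * E[S] + 5
E[S] = (1 + 5)/2 = 3
E[Y] = -2 * 3 + 5 = -1

-1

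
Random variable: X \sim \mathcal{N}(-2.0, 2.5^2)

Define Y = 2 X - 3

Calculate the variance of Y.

For Y = aX + b: Var(Y) = a² * Var(X)
Var(X) = 2.5^2 = 6.25
Var(Y) = 2² * 6.25 = 4 * 6.25 = 25

25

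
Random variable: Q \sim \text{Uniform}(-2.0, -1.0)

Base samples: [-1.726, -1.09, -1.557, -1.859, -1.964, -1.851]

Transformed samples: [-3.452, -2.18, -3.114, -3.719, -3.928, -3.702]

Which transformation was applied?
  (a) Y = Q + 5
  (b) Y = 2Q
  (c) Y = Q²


Checking option (b) Y = 2Q:
  Q = -1.726 -> Y = -3.452 ✓
  Q = -1.09 -> Y = -2.18 ✓
  Q = -1.557 -> Y = -3.114 ✓
All samples match this transformation.

(b) 2Q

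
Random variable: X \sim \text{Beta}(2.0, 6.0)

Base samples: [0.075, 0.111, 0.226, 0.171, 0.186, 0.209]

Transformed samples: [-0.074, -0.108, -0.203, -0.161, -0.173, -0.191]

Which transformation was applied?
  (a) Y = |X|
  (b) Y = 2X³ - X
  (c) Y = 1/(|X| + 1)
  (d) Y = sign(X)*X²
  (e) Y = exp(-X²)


Checking option (b) Y = 2X³ - X:
  X = 0.075 -> Y = -0.074 ✓
  X = 0.111 -> Y = -0.108 ✓
  X = 0.226 -> Y = -0.203 ✓
All samples match this transformation.

(b) 2X³ - X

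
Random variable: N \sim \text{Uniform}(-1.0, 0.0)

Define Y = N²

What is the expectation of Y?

E[N²] = Var(N) + (E[N])² = 0.083333333 + 0.25 = 0.33333333

0.33333333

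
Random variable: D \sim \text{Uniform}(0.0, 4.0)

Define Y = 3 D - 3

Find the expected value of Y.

For Y = 3D - 3:
E[Y] = 3 * E[D] - 3
E[D] = (0 + 4)/2 = 2
E[Y] = 3 * 2 - 3 = 3

3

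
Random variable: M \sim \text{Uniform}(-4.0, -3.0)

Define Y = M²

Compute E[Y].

E[M²] = Var(M) + (E[M])² = 0.083333333 + 12.25 = 12.333333

12.333333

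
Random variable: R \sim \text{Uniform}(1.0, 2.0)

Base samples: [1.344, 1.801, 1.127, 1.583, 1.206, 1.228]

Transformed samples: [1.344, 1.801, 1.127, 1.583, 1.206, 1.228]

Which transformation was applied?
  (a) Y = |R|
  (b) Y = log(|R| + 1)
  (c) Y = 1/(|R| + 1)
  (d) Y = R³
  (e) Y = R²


Checking option (a) Y = |R|:
  R = 1.344 -> Y = 1.344 ✓
  R = 1.801 -> Y = 1.801 ✓
  R = 1.127 -> Y = 1.127 ✓
All samples match this transformation.

(a) |R|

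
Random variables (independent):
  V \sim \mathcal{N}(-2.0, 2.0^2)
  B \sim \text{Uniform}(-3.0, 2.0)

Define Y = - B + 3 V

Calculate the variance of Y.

For independent RVs: Var(aX + bY) = a²Var(X) + b²Var(Y)
Var(V) = 4
Var(B) = 2.0833333
Var(Y) = 3²*4 + (-1)²*2.0833333
= 9*4 + 1*2.0833333 = 38.083333

38.083333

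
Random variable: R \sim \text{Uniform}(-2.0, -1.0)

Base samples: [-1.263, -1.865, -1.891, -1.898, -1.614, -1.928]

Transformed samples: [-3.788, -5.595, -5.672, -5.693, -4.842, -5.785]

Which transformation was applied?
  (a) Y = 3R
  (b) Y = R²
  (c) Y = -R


Checking option (a) Y = 3R:
  R = -1.263 -> Y = -3.788 ✓
  R = -1.865 -> Y = -5.595 ✓
  R = -1.891 -> Y = -5.672 ✓
All samples match this transformation.

(a) 3R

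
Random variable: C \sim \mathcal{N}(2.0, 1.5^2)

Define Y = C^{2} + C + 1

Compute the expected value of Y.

E[Y] = 1*E[C²] + 1*E[C] + 1
E[C] = 2
E[C²] = Var(C) + (E[C])² = 2.25 + 4 = 6.25
E[Y] = 1*6.25 + 1*2 + 1 = 9.25

9.25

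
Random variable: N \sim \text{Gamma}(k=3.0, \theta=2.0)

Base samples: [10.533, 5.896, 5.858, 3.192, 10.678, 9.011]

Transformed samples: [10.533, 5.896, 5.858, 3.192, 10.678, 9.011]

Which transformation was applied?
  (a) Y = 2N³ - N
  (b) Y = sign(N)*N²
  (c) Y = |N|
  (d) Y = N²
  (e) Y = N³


Checking option (c) Y = |N|:
  N = 10.533 -> Y = 10.533 ✓
  N = 5.896 -> Y = 5.896 ✓
  N = 5.858 -> Y = 5.858 ✓
All samples match this transformation.

(c) |N|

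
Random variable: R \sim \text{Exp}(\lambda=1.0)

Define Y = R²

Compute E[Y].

Using E[X²] = Var(X) + (E[X])²:
E[R] = 1
Var(R) = 1/1.0^2 = 1
E[R²] = 1 + 1² = 1 + 1 = 2

2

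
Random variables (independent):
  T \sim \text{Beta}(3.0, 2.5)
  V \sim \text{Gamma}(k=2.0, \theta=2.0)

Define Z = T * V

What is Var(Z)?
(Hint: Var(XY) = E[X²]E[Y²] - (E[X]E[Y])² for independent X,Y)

Var(XY) = E[X²]E[Y²] - (E[X]E[Y])²
E[T] = 0.54545455, Var(T) = 0.038143675
E[V] = 4, Var(V) = 8
E[T²] = 0.038143675 + 0.54545455² = 0.33566434
E[V²] = 8 + 4² = 24
Var(Z) = 0.33566434*24 - (0.54545455*4)²
= 8.0559441 - 4.7603306 = 3.2956135

3.2956135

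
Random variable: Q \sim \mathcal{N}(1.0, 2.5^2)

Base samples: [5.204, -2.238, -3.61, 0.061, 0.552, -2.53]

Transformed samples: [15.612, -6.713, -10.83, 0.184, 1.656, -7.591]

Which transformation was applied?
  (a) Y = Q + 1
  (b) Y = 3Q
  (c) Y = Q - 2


Checking option (b) Y = 3Q:
  Q = 5.204 -> Y = 15.612 ✓
  Q = -2.238 -> Y = -6.713 ✓
  Q = -3.61 -> Y = -10.83 ✓
All samples match this transformation.

(b) 3Q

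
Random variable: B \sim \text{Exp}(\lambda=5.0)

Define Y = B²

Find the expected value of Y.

Using E[X²] = Var(X) + (E[X])²:
E[B] = 0.2
Var(B) = 1/5.0^2 = 0.04
E[B²] = 0.04 + 0.2² = 0.04 + 0.04 = 0.08

0.08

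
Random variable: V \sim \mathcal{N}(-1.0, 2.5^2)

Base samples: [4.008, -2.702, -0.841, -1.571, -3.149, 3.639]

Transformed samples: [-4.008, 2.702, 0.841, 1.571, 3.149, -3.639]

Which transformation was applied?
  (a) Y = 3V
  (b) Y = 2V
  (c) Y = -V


Checking option (c) Y = -V:
  V = 4.008 -> Y = -4.008 ✓
  V = -2.702 -> Y = 2.702 ✓
  V = -0.841 -> Y = 0.841 ✓
All samples match this transformation.

(c) -V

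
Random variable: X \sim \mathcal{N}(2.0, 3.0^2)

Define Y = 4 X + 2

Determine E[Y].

For Y = 4X + 2:
E[Y] = 4 * E[X] + 2
E[X] = 2.0 = 2
E[Y] = 4 * 2 + 2 = 10

10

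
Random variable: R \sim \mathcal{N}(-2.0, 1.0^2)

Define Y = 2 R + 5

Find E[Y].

For Y = 2R + 5:
E[Y] = 2 * E[R] + 5
E[R] = -2.0 = -2
E[Y] = 2 * (-2) + 5 = 1

1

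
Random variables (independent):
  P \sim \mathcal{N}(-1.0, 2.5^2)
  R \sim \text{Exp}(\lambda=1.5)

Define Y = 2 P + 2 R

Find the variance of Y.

For independent RVs: Var(aX + bY) = a²Var(X) + b²Var(Y)
Var(P) = 6.25
Var(R) = 0.44444444
Var(Y) = 2²*6.25 + 2²*0.44444444
= 4*6.25 + 4*0.44444444 = 26.777778

26.777778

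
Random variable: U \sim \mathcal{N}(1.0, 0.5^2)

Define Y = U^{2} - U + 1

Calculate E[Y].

E[Y] = 1*E[U²] - 1*E[U] + 1
E[U] = 1
E[U²] = Var(U) + (E[U])² = 0.25 + 1 = 1.25
E[Y] = 1*1.25 - 1*1 + 1 = 1.25

1.25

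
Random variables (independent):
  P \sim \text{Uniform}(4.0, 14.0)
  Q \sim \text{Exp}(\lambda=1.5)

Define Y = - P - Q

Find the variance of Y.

For independent RVs: Var(aX + bY) = a²Var(X) + b²Var(Y)
Var(P) = 8.3333333
Var(Q) = 0.44444444
Var(Y) = (-1)²*8.3333333 + (-1)²*0.44444444
= 1*8.3333333 + 1*0.44444444 = 8.7777778

8.7777778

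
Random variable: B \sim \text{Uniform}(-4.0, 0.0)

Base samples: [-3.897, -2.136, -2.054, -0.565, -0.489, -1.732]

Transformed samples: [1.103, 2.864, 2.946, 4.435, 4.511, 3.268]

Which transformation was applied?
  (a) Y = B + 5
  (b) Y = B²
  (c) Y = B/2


Checking option (a) Y = B + 5:
  B = -3.897 -> Y = 1.103 ✓
  B = -2.136 -> Y = 2.864 ✓
  B = -2.054 -> Y = 2.946 ✓
All samples match this transformation.

(a) B + 5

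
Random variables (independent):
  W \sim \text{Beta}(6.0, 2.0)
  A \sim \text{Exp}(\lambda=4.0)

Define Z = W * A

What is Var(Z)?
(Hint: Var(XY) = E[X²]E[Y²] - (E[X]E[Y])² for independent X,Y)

Var(XY) = E[X²]E[Y²] - (E[X]E[Y])²
E[W] = 0.75, Var(W) = 0.020833333
E[A] = 0.25, Var(A) = 0.0625
E[W²] = 0.020833333 + 0.75² = 0.58333333
E[A²] = 0.0625 + 0.25² = 0.125
Var(Z) = 0.58333333*0.125 - (0.75*0.25)²
= 0.072916667 - 0.03515625 = 0.037760417

0.037760417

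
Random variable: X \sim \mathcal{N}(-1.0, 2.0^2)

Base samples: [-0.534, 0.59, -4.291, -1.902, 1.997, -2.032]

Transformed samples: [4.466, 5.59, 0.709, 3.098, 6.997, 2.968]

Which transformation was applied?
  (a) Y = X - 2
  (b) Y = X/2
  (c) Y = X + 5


Checking option (c) Y = X + 5:
  X = -0.534 -> Y = 4.466 ✓
  X = 0.59 -> Y = 5.59 ✓
  X = -4.291 -> Y = 0.709 ✓
All samples match this transformation.

(c) X + 5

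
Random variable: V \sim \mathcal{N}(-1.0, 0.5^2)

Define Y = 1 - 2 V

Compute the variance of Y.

For Y = aV + b: Var(Y) = a² * Var(V)
Var(V) = 0.5^2 = 0.25
Var(Y) = (-2)² * 0.25 = 4 * 0.25 = 1

1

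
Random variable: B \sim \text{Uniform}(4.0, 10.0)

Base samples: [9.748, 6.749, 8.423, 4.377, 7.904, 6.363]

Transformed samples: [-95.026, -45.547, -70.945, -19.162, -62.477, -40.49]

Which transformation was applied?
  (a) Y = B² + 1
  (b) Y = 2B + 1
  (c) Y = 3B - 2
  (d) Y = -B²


Checking option (d) Y = -B²:
  B = 9.748 -> Y = -95.026 ✓
  B = 6.749 -> Y = -45.547 ✓
  B = 8.423 -> Y = -70.945 ✓
All samples match this transformation.

(d) -B²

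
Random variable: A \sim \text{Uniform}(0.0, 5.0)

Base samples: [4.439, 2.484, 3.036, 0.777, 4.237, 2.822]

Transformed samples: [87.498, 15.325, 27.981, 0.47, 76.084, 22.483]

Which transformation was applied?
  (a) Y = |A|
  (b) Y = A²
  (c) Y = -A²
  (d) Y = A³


Checking option (d) Y = A³:
  A = 4.439 -> Y = 87.498 ✓
  A = 2.484 -> Y = 15.325 ✓
  A = 3.036 -> Y = 27.981 ✓
All samples match this transformation.

(d) A³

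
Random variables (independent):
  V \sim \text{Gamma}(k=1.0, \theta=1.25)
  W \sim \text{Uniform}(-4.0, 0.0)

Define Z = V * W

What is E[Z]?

For independent RVs: E[XY] = E[X]*E[Y]
E[V] = 1.25
E[W] = -2
E[Z] = 1.25 * (-2) = -2.5

-2.5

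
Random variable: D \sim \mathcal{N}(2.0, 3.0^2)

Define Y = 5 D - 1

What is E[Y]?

For Y = 5D - 1:
E[Y] = 5 * E[D] - 1
E[D] = 2.0 = 2
E[Y] = 5 * 2 - 1 = 9

9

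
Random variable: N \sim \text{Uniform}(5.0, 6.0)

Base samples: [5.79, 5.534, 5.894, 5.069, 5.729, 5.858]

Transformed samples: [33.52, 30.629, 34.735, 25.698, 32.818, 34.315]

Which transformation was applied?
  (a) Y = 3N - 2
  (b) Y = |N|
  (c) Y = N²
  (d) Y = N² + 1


Checking option (c) Y = N²:
  N = 5.79 -> Y = 33.52 ✓
  N = 5.534 -> Y = 30.629 ✓
  N = 5.894 -> Y = 34.735 ✓
All samples match this transformation.

(c) N²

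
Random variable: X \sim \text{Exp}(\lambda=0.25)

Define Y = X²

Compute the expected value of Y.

E[X²] = Var(X) + (E[X])² = 16 + 16 = 32

32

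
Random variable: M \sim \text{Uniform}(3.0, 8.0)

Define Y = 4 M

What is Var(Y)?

For Y = aM + b: Var(Y) = a² * Var(M)
Var(M) = (8 - 3)^2/12 = 2.0833333
Var(Y) = 4² * 2.0833333 = 16 * 2.0833333 = 33.333333

33.333333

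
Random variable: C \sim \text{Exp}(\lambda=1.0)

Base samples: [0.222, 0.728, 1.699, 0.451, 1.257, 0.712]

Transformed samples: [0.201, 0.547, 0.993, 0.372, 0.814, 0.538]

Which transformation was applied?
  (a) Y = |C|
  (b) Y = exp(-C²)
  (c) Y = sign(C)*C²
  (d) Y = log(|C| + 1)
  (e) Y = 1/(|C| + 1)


Checking option (d) Y = log(|C| + 1):
  C = 0.222 -> Y = 0.201 ✓
  C = 0.728 -> Y = 0.547 ✓
  C = 1.699 -> Y = 0.993 ✓
All samples match this transformation.

(d) log(|C| + 1)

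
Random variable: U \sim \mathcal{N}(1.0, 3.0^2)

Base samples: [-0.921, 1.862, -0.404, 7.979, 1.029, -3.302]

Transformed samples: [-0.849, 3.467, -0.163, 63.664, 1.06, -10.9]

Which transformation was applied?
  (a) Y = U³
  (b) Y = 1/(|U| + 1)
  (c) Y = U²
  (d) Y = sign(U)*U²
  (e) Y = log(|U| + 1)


Checking option (d) Y = sign(U)*U²:
  U = -0.921 -> Y = -0.849 ✓
  U = 1.862 -> Y = 3.467 ✓
  U = -0.404 -> Y = -0.163 ✓
All samples match this transformation.

(d) sign(U)*U²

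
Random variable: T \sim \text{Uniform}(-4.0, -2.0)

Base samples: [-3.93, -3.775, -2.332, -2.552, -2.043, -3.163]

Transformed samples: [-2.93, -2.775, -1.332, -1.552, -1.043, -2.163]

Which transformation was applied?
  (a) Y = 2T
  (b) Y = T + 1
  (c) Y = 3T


Checking option (b) Y = T + 1:
  T = -3.93 -> Y = -2.93 ✓
  T = -3.775 -> Y = -2.775 ✓
  T = -2.332 -> Y = -1.332 ✓
All samples match this transformation.

(b) T + 1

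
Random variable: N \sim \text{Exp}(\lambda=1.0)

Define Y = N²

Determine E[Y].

E[N²] = Var(N) + (E[N])² = 1 + 1 = 2

2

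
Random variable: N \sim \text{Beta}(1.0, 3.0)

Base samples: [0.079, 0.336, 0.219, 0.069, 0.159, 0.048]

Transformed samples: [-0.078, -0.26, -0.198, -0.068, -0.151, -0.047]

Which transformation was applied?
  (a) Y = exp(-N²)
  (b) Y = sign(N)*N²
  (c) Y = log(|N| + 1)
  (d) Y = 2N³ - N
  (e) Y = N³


Checking option (d) Y = 2N³ - N:
  N = 0.079 -> Y = -0.078 ✓
  N = 0.336 -> Y = -0.26 ✓
  N = 0.219 -> Y = -0.198 ✓
All samples match this transformation.

(d) 2N³ - N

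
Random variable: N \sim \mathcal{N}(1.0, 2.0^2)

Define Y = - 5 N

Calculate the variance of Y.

For Y = aN + b: Var(Y) = a² * Var(N)
Var(N) = 2.0^2 = 4
Var(Y) = (-5)² * 4 = 25 * 4 = 100

100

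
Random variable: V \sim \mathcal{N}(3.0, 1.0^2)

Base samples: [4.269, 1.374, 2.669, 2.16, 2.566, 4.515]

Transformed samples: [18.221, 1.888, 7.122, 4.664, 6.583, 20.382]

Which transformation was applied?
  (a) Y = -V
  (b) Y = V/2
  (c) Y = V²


Checking option (c) Y = V²:
  V = 4.269 -> Y = 18.221 ✓
  V = 1.374 -> Y = 1.888 ✓
  V = 2.669 -> Y = 7.122 ✓
All samples match this transformation.

(c) V²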